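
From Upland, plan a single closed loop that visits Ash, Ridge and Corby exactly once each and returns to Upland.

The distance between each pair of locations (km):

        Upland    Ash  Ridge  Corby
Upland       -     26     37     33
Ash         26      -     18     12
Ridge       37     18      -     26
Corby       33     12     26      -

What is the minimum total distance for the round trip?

Shortest round trip = 100 km.

Upland → Ash → Ridge → Corby → Upland: 26+18+26+33 = 103
Upland → Ash → Corby → Ridge → Upland: 26+12+26+37 = 101
Upland → Ridge → Ash → Corby → Upland: 37+18+12+33 = 100
The minimum is 100.
One optimal route: Upland → Ridge → Ash → Corby → Upland (or its reverse).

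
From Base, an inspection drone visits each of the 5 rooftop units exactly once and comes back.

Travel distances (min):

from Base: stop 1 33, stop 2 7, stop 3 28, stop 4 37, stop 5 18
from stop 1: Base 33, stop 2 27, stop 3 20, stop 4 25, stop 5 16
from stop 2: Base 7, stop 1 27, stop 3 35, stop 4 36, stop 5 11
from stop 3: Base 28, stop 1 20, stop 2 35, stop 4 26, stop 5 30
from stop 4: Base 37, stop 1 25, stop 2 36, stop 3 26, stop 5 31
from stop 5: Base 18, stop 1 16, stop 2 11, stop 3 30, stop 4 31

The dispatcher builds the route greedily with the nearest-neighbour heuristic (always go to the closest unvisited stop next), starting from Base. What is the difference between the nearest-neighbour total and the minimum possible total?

Base: stop 2=7, stop 5=18, stop 3=28, stop 1=33, stop 4=37 ⇒ stop 2
stop 2: stop 5=11, stop 1=27, stop 3=35, stop 4=36 ⇒ stop 5
stop 5: stop 1=16, stop 3=30, stop 4=31 ⇒ stop 1
stop 1: stop 3=20, stop 4=25 ⇒ stop 3
stop 3: stop 4=26 ⇒ stop 4
NN route Base → stop 2 → stop 5 → stop 1 → stop 3 → stop 4 → Base costs 117.
Optimal: Base → stop 2 → stop 5 → stop 1 → stop 4 → stop 3 → Base costs 113 (by enumerating all 60 distinct tours).
Excess = 117 − 113 = 4.

4 min longer than the optimal tour.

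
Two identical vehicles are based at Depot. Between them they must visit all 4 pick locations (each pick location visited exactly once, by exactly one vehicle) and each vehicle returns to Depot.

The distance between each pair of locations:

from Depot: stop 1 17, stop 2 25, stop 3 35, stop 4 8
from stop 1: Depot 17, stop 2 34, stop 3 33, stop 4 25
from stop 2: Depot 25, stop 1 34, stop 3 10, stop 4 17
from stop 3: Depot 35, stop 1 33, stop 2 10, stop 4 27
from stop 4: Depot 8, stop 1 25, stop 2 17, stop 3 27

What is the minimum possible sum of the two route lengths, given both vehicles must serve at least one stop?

Minimum combined distance: 101.

Check every non-empty split of the stops between the two vehicles; for each half take its own optimal tour:
  {stop 1} + {stop 2, stop 3, stop 4}: 34 + 70 = 104
  {stop 2} + {stop 1, stop 3, stop 4}: 50 + 85 = 135
  {stop 1, stop 2} + {stop 3, stop 4}: 76 + 70 = 146
  {stop 3} + {stop 1, stop 2, stop 4}: 70 + 76 = 146
  {stop 1, stop 3} + {stop 2, stop 4}: 85 + 50 = 135
  {stop 2, stop 3} + {stop 1, stop 4}: 70 + 50 = 120
  … (7 splits in total)
  {stop 1, stop 2, stop 3} + {stop 4}: 85 + 16 = 101  ← best
Best: vehicle 1 Depot → stop 1 → stop 3 → stop 2 → Depot = 85; vehicle 2 Depot → stop 4 → Depot = 16; combined 101.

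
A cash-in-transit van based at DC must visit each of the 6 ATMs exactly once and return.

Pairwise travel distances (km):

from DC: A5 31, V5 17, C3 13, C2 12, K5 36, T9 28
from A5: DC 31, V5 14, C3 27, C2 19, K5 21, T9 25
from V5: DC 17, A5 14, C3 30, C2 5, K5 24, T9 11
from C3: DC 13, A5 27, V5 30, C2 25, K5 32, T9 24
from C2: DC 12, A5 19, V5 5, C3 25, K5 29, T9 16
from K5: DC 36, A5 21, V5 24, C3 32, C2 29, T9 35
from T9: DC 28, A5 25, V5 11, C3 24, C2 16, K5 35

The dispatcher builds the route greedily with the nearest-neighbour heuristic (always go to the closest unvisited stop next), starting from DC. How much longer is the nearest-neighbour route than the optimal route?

From DC: C2=12, C3=13, V5=17, T9=28, A5=31, K5=36 → choose C2 (12).
From C2: V5=5, T9=16, A5=19, C3=25, K5=29 → choose V5 (5).
From V5: T9=11, A5=14, K5=24, C3=30 → choose T9 (11).
From T9: C3=24, A5=25, K5=35 → choose C3 (24).
From C3: A5=27, K5=32 → choose A5 (27).
From A5: K5=21 → choose K5 (21).
NN route DC → C2 → V5 → T9 → C3 → A5 → K5 → DC costs 136.
Optimal: DC → C3 → K5 → A5 → V5 → T9 → C2 → DC costs 119 (by enumerating all 360 distinct tours).
Excess = 136 − 119 = 17.

Excess over optimum: 17 km.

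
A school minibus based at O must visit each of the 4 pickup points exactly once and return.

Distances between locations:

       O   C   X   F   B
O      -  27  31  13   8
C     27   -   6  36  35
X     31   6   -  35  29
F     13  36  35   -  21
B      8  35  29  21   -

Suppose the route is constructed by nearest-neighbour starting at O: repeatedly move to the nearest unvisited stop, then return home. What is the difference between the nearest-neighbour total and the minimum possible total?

The nearest-neighbour route is 5 longer than optimal.

O: B=8, F=13, C=27, X=31 ⇒ B
B: F=21, X=29, C=35 ⇒ F
F: X=35, C=36 ⇒ X
X: C=6 ⇒ C
NN route O → B → F → X → C → O costs 97.
Optimal: O → F → C → X → B → O costs 92 (by enumerating all 12 distinct tours).
Excess = 97 − 92 = 5.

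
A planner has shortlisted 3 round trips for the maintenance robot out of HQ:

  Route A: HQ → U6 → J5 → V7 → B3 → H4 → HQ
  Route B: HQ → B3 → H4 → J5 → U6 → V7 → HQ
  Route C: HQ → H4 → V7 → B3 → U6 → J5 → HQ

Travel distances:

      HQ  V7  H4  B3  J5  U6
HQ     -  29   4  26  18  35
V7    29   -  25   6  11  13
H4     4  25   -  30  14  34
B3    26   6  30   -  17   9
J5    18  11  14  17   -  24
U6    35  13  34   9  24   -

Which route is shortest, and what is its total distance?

Route A: 35 + 24 + 11 + 6 + 30 + 4 = 110
Route B: 26 + 30 + 14 + 24 + 13 + 29 = 136
Route C: 4 + 25 + 6 + 9 + 24 + 18 = 86

Shortest is Route C, total 86.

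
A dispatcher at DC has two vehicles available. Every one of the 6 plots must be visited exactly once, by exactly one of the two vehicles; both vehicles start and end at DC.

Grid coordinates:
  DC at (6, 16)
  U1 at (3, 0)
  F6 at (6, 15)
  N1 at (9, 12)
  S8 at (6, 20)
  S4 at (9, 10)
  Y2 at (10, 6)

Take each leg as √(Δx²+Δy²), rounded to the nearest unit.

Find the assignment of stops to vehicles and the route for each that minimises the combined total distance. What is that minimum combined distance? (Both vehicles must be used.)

Minimum combined distance: 44.

Check every non-empty split of the stops between the two vehicles; for each half take its own optimal tour:
  {U1} + {F6, N1, S8, S4, Y2}: 32 + 29 = 61
  {F6} + {U1, N1, S8, S4, Y2}: 2 + 44 = 46
  {U1, F6} + {N1, S8, S4, Y2}: 32 + 29 = 61
  {N1} + {U1, F6, S8, S4, Y2}: 10 + 43 = 53
  {U1, N1} + {F6, S8, S4, Y2}: 34 + 29 = 63
  {F6, N1} + {U1, S8, S4, Y2}: 10 + 43 = 53
  … (31 splits in total)
  {S8} + {U1, F6, N1, S4, Y2}: 8 + 36 = 44  ← best
Best: vehicle 1 DC → S8 → DC = 8; vehicle 2 DC → U1 → Y2 → S4 → N1 → F6 → DC = 36; combined 44.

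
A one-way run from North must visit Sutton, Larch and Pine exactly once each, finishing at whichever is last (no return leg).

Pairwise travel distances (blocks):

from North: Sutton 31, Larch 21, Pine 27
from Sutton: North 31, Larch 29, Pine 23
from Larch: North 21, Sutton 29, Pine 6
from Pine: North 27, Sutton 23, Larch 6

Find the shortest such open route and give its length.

Shortest open route: 50 blocks.

There are 3! = 6 possible orderings.
North → Sutton → Larch → Pine: 31+29+6 = 66
North → Sutton → Pine → Larch: 31+23+6 = 60
North → Larch → Sutton → Pine: 21+29+23 = 73
North → Larch → Pine → Sutton: 21+6+23 = 50
North → Pine → Sutton → Larch: 27+23+29 = 79
North → Pine → Larch → Sutton: 27+6+29 = 62
The minimum is 50.
One shortest path: North → Larch → Pine → Sutton.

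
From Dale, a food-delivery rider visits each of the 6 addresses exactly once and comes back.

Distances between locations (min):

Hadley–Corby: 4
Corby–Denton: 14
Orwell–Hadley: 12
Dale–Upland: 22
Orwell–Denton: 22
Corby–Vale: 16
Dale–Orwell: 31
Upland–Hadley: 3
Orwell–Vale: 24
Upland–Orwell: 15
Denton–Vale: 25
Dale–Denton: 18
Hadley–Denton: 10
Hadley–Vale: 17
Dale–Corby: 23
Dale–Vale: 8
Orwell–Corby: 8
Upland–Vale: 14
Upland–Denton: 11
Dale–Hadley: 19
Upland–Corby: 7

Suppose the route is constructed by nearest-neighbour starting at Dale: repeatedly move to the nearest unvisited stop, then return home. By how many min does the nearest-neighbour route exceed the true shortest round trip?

The nearest-neighbour route is 1 min longer than optimal.

From Dale: Vale=8, Denton=18, Hadley=19, Upland=22, Corby=23, Orwell=31 → choose Vale (8).
From Vale: Upland=14, Corby=16, Hadley=17, Orwell=24, Denton=25 → choose Upland (14).
From Upland: Hadley=3, Corby=7, Denton=11, Orwell=15 → choose Hadley (3).
From Hadley: Corby=4, Denton=10, Orwell=12 → choose Corby (4).
From Corby: Orwell=8, Denton=14 → choose Orwell (8).
From Orwell: Denton=22 → choose Denton (22).
NN route Dale → Vale → Upland → Hadley → Corby → Orwell → Denton → Dale costs 77.
Optimal: Dale → Denton → Upland → Hadley → Orwell → Corby → Vale → Dale costs 76 (by enumerating all 360 distinct tours).
Excess = 77 − 76 = 1.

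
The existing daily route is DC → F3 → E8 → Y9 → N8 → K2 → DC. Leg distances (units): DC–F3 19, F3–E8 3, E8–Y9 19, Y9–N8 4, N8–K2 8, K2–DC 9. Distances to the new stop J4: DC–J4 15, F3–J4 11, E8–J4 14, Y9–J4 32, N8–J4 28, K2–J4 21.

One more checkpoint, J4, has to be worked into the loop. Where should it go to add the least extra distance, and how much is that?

Minimum extra distance: 7, inserting J4 between DC and F3.

Insertion cost between consecutive stops i–j is d(i,J4) + d(J4,j) − d(i,j):
  between DC and F3: 15 + 11 − 19 = 7
  between F3 and E8: 11 + 14 − 3 = 22
  between E8 and Y9: 14 + 32 − 19 = 27
  between Y9 and N8: 32 + 28 − 4 = 56
  between N8 and K2: 28 + 21 − 8 = 41
  between K2 and DC: 21 + 15 − 9 = 27
Cheapest insertion is between DC and F3, adding 7.
New total = 62 + 7 = 69.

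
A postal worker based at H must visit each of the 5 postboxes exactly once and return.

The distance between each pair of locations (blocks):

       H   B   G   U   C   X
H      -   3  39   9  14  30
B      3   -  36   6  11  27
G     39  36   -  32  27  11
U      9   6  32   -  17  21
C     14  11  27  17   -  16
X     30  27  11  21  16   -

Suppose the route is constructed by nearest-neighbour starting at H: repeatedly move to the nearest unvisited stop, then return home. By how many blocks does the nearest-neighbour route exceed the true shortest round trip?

Excess over optimum: 10 blocks.

From H: B=3, U=9, C=14, X=30, G=39 → choose B (3).
From B: U=6, C=11, X=27, G=36 → choose U (6).
From U: C=17, X=21, G=32 → choose C (17).
From C: X=16, G=27 → choose X (16).
From X: G=11 → choose G (11).
NN route H → B → U → C → X → G → H costs 92.
Optimal: H → B → U → G → X → C → H costs 82 (by enumerating all 60 distinct tours).
Excess = 92 − 82 = 10.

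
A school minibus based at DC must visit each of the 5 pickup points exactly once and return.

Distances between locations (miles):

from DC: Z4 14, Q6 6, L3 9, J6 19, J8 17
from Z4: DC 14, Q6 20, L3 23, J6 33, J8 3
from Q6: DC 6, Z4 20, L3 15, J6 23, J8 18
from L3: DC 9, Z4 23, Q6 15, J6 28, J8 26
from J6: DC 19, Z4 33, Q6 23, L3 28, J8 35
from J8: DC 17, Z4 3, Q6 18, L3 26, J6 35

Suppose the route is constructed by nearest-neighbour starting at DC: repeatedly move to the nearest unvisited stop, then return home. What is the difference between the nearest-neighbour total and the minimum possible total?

From DC: Q6=6, L3=9, Z4=14, J8=17, J6=19 → choose Q6 (6).
From Q6: L3=15, J8=18, Z4=20, J6=23 → choose L3 (15).
From L3: Z4=23, J8=26, J6=28 → choose Z4 (23).
From Z4: J8=3, J6=33 → choose J8 (3).
From J8: J6=35 → choose J6 (35).
NN route DC → Q6 → L3 → Z4 → J8 → J6 → DC costs 101.
Optimal: DC → Z4 → J8 → Q6 → J6 → L3 → DC costs 95 (by enumerating all 60 distinct tours).
Excess = 101 − 95 = 6.

The nearest-neighbour route is 6 miles longer than optimal.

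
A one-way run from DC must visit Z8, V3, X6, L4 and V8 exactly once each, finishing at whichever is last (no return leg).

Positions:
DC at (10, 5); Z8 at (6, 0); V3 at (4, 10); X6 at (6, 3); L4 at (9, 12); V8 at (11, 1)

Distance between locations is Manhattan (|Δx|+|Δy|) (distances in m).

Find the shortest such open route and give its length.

30 m — the minimum one-way total.

There are 5! = 120 possible orderings.
DC → Z8 → V3 → X6 → L4 → V8: 9+12+9+12+13 = 55
DC → Z8 → V3 → X6 → V8 → L4: 9+12+9+7+13 = 50
DC → Z8 → V3 → L4 → X6 → V8: 9+12+7+12+7 = 47
DC → Z8 → V3 → L4 → V8 → X6: 9+12+7+13+7 = 48
DC → Z8 → V3 → V8 → X6 → L4: 9+12+16+7+12 = 56
DC → Z8 → V3 → V8 → L4 → X6: 9+12+16+13+12 = 62
DC → Z8 → X6 → V3 → L4 → V8: 9+3+9+7+13 = 41
DC → Z8 → X6 → V3 → V8 → L4: 9+3+9+16+13 = 50
DC → Z8 → X6 → L4 → V3 → V8: 9+3+12+7+16 = 47
DC → Z8 → X6 → L4 → V8 → V3: 9+3+12+13+16 = 53
DC → Z8 → X6 → V8 → V3 → L4: 9+3+7+16+7 = 42
DC → Z8 → X6 → V8 → L4 → V3: 9+3+7+13+7 = 39
DC → Z8 → L4 → V3 → X6 → V8: 9+15+7+9+7 = 47
DC → Z8 → L4 → V3 → V8 → X6: 9+15+7+16+7 = 54
… (106 more)
DC → V8 → Z8 → X6 → V3 → L4: 5+6+3+9+7 = 30  ← best
The minimum is 30.
One shortest path: DC → V8 → Z8 → X6 → V3 → L4.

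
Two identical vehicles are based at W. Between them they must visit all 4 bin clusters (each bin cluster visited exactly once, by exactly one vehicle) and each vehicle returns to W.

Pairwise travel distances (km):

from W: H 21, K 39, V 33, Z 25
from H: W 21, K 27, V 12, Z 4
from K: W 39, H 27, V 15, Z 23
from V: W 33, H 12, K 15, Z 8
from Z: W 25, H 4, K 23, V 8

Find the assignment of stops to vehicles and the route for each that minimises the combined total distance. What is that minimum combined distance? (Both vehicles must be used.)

Minimum combined distance: 129 km.

There are 2^3 − 1 = 7 ways to divide the 4 stops into two non-empty groups. For each, the best each vehicle can do is its own shortest tour through its group:
  {H} + {K, V, Z}: 42 + 87 = 129
  {K} + {H, V, Z}: 78 + 66 = 144
  {H, K} + {V, Z}: 87 + 66 = 153
  {V} + {H, K, Z}: 66 + 87 = 153
  {H, V} + {K, Z}: 66 + 87 = 153
  {K, V} + {H, Z}: 87 + 50 = 137
  … (7 splits in total)
Best: vehicle 1 W → H → W = 42; vehicle 2 W → K → V → Z → W = 87; combined 129.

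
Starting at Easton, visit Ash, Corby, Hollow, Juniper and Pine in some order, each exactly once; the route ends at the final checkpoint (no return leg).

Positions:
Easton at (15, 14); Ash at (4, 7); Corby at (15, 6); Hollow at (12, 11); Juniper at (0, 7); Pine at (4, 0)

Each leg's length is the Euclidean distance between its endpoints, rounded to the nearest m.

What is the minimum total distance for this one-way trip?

There are 5! = 120 possible orderings.
Easton - Ash - Corby - Hollow - Juniper - Pine: 13+11+6+13+8 = 51
Easton - Ash - Corby - Hollow - Pine - Juniper: 13+11+6+14+8 = 52
Easton - Ash - Corby - Juniper - Hollow - Pine: 13+11+15+13+14 = 66
Easton - Ash - Corby - Juniper - Pine - Hollow: 13+11+15+8+14 = 61
Easton - Ash - Corby - Pine - Hollow - Juniper: 13+11+13+14+13 = 64
Easton - Ash - Corby - Pine - Juniper - Hollow: 13+11+13+8+13 = 58
Easton - Ash - Hollow - Corby - Juniper - Pine: 13+9+6+15+8 = 51
Easton - Ash - Hollow - Corby - Pine - Juniper: 13+9+6+13+8 = 49
Easton - Ash - Hollow - Juniper - Corby - Pine: 13+9+13+15+13 = 63
Easton - Ash - Hollow - Juniper - Pine - Corby: 13+9+13+8+13 = 56
Easton - Ash - Hollow - Pine - Corby - Juniper: 13+9+14+13+15 = 64
Easton - Ash - Hollow - Pine - Juniper - Corby: 13+9+14+8+15 = 59
Easton - Ash - Juniper - Corby - Hollow - Pine: 13+4+15+6+14 = 52
Easton - Ash - Juniper - Corby - Pine - Hollow: 13+4+15+13+14 = 59
… (106 more)
Easton - Hollow - Corby - Ash - Juniper - Pine: 4+6+11+4+8 = 33  ← best
The minimum is 33.
One shortest path: Easton → Hollow → Corby → Ash → Juniper → Pine.

Shortest open route: 33 m.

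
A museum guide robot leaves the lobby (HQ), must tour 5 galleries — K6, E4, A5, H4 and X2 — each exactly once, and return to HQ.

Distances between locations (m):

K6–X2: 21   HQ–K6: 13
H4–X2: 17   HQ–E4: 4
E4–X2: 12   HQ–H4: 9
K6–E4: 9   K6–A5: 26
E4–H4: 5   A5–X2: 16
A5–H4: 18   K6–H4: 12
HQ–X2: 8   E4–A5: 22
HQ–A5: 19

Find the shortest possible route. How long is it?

Shortest round trip = 67 m.

HQ-K6-E4-A5-H4-X2-HQ: 13+9+22+18+17+8 = 87
HQ-K6-E4-A5-X2-H4-HQ: 13+9+22+16+17+9 = 86
HQ-K6-E4-H4-A5-X2-HQ: 13+9+5+18+16+8 = 69
HQ-K6-E4-H4-X2-A5-HQ: 13+9+5+17+16+19 = 79
HQ-K6-E4-X2-A5-H4-HQ: 13+9+12+16+18+9 = 77
HQ-K6-E4-X2-H4-A5-HQ: 13+9+12+17+18+19 = 88
HQ-K6-A5-E4-H4-X2-HQ: 13+26+22+5+17+8 = 91
HQ-K6-A5-E4-X2-H4-HQ: 13+26+22+12+17+9 = 99
HQ-K6-A5-H4-E4-X2-HQ: 13+26+18+5+12+8 = 82
HQ-K6-A5-H4-X2-E4-HQ: 13+26+18+17+12+4 = 90
HQ-K6-A5-X2-E4-H4-HQ: 13+26+16+12+5+9 = 81
HQ-K6-A5-X2-H4-E4-HQ: 13+26+16+17+5+4 = 81
HQ-K6-H4-E4-A5-X2-HQ: 13+12+5+22+16+8 = 76
HQ-K6-H4-E4-X2-A5-HQ: 13+12+5+12+16+19 = 77
… (46 more)
HQ-E4-K6-H4-A5-X2-HQ: 4+9+12+18+16+8 = 67  ← best
The minimum is 67.
One optimal route: HQ → E4 → K6 → H4 → A5 → X2 → HQ (or its reverse).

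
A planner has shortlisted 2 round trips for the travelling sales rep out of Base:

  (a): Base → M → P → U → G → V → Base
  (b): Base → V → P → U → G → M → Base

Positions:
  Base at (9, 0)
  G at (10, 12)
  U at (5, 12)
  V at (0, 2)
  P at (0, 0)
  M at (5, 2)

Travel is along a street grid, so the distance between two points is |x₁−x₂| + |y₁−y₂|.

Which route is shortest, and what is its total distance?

(a): 6 + 7 + 17 + 5 + 20 + 11 = 66
(b): 11 + 2 + 17 + 5 + 15 + 6 = 56

Shortest is (b), total 56.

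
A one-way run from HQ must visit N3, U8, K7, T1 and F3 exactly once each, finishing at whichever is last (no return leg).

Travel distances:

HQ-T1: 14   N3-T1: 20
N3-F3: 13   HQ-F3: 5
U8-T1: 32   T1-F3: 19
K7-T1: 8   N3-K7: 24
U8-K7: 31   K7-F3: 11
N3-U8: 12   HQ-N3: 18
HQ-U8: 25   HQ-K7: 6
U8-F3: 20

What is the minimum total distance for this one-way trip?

There are 5! = 120 possible orderings.
HQ - N3 - U8 - K7 - T1 - F3: 18+12+31+8+19 = 88
HQ - N3 - U8 - K7 - F3 - T1: 18+12+31+11+19 = 91
HQ - N3 - U8 - T1 - K7 - F3: 18+12+32+8+11 = 81
HQ - N3 - U8 - T1 - F3 - K7: 18+12+32+19+11 = 92
HQ - N3 - U8 - F3 - K7 - T1: 18+12+20+11+8 = 69
HQ - N3 - U8 - F3 - T1 - K7: 18+12+20+19+8 = 77
HQ - N3 - K7 - U8 - T1 - F3: 18+24+31+32+19 = 124
HQ - N3 - K7 - U8 - F3 - T1: 18+24+31+20+19 = 112
HQ - N3 - K7 - T1 - U8 - F3: 18+24+8+32+20 = 102
HQ - N3 - K7 - T1 - F3 - U8: 18+24+8+19+20 = 89
HQ - N3 - K7 - F3 - U8 - T1: 18+24+11+20+32 = 105
HQ - N3 - K7 - F3 - T1 - U8: 18+24+11+19+32 = 104
HQ - N3 - T1 - U8 - K7 - F3: 18+20+32+31+11 = 112
HQ - N3 - T1 - U8 - F3 - K7: 18+20+32+20+11 = 101
… (106 more)
HQ - F3 - K7 - T1 - N3 - U8: 5+11+8+20+12 = 56  ← best
The minimum is 56.
One shortest path: HQ → F3 → K7 → T1 → N3 → U8.

Minimum one-way distance = 56.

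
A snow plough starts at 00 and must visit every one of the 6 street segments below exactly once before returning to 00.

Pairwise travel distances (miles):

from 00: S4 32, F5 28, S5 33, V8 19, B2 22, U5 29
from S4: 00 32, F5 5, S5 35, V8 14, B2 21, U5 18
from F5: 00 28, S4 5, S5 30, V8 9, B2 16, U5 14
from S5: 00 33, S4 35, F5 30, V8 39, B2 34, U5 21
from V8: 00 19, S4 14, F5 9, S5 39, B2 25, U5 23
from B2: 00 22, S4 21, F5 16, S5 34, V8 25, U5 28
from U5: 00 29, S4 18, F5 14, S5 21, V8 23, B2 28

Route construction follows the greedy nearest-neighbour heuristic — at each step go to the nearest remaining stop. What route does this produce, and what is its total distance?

At 00 the remaining stops are V8 19, B2 22, F5 28, U5 29, S4 32, S5 33; go to V8.
At V8 the remaining stops are F5 9, S4 14, U5 23, B2 25, S5 39; go to F5.
At F5 the remaining stops are S4 5, U5 14, B2 16, S5 30; go to S4.
At S4 the remaining stops are U5 18, B2 21, S5 35; go to U5.
At U5 the remaining stops are S5 21, B2 28; go to S5.
At S5 the remaining stops are B2 34; go to B2.
Return B2→00: 22.
Total = 19 + 9 + 5 + 18 + 21 + 34 + 22 = 128.

Nearest-neighbour total = 128 miles; route 00 → V8 → F5 → S4 → U5 → S5 → B2 → 00.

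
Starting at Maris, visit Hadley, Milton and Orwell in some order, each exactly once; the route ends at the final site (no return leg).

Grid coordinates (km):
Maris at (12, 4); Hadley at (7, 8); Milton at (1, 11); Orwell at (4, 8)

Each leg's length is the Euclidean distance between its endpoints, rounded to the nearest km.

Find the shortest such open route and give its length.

Shortest open route: 13 km.

There are 3! = 6 possible orderings.
Maris→Hadley→Milton→Orwell: 6+7+4 = 17
Maris→Hadley→Orwell→Milton: 6+3+4 = 13
Maris→Milton→Hadley→Orwell: 13+7+3 = 23
Maris→Milton→Orwell→Hadley: 13+4+3 = 20
Maris→Orwell→Hadley→Milton: 9+3+7 = 19
Maris→Orwell→Milton→Hadley: 9+4+7 = 20
The minimum is 13.
One shortest path: Maris → Hadley → Orwell → Milton.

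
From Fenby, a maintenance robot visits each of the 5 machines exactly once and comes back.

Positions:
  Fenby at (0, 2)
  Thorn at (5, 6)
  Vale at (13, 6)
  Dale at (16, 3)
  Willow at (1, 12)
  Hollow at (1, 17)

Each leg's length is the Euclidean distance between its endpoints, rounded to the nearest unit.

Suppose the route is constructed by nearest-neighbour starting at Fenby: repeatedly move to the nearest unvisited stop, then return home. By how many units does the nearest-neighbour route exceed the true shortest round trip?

The nearest-neighbour route is 2 longer than optimal.

From Fenby: Thorn=6, Willow=10, Vale=14, Hollow=15, Dale=16 → choose Thorn (6).
From Thorn: Willow=7, Vale=8, Dale=11, Hollow=12 → choose Willow (7).
From Willow: Hollow=5, Vale=13, Dale=17 → choose Hollow (5).
From Hollow: Vale=16, Dale=21 → choose Vale (16).
From Vale: Dale=4 → choose Dale (4).
NN route Fenby → Thorn → Willow → Hollow → Vale → Dale → Fenby costs 54.
Optimal: Fenby → Thorn → Dale → Vale → Hollow → Willow → Fenby costs 52 (by enumerating all 60 distinct tours).
Excess = 54 − 52 = 2.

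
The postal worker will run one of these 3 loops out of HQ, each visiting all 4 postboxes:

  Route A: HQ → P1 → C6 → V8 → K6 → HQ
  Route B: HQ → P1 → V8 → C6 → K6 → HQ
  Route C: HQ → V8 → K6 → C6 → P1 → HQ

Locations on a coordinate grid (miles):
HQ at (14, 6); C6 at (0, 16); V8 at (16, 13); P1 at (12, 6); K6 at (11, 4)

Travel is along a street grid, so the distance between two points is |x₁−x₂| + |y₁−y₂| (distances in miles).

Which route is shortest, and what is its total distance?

Shortest is Route B, total 60 miles.

Route A: 2 + 22 + 19 + 14 + 5 = 62
Route B: 2 + 11 + 19 + 23 + 5 = 60
Route C: 9 + 14 + 23 + 22 + 2 = 70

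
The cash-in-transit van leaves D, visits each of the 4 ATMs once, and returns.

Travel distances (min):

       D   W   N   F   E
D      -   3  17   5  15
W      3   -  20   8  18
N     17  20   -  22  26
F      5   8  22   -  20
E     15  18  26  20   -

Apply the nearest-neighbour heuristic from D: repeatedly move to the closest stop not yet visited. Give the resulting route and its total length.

From D: distances to unvisited — W=3, F=5, E=15, N=17. Nearest is W (3).
From W: distances to unvisited — F=8, E=18, N=20. Nearest is F (8).
From F: distances to unvisited — E=20, N=22. Nearest is E (20).
From E: distances to unvisited — N=26. Nearest is N (26).
Return N→D: 17.
Total = 3 + 8 + 20 + 26 + 17 = 74.

74 min along D → W → F → E → N → D.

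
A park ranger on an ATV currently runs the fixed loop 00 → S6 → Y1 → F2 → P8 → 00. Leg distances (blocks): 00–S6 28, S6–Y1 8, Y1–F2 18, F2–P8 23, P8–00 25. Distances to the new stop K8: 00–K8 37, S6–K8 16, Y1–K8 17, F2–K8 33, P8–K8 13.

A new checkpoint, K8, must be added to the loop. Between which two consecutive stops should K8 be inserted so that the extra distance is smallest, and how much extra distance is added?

Insertion cost between consecutive stops i–j is d(i,K8) + d(K8,j) − d(i,j):
  between 00 and S6: 37 + 16 − 28 = 25
  between S6 and Y1: 16 + 17 − 8 = 25
  between Y1 and F2: 17 + 33 − 18 = 32
  between F2 and P8: 33 + 13 − 23 = 23
  between P8 and 00: 13 + 37 − 25 = 25
Cheapest insertion is between F2 and P8, adding 23.
New total = 102 + 23 = 125.

Minimum extra distance: 23 blocks, inserting K8 between F2 and P8.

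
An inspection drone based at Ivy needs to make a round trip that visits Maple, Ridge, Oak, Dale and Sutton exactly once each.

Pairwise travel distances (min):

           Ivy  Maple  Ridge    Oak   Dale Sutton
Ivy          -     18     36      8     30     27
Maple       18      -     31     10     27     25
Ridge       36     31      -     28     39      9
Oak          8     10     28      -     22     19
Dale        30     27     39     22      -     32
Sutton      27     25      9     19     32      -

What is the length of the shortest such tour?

Ivy - Maple - Ridge - Oak - Dale - Sutton - Ivy: 18+31+28+22+32+27 = 158
Ivy - Maple - Ridge - Oak - Sutton - Dale - Ivy: 18+31+28+19+32+30 = 158
Ivy - Maple - Ridge - Dale - Oak - Sutton - Ivy: 18+31+39+22+19+27 = 156
Ivy - Maple - Ridge - Dale - Sutton - Oak - Ivy: 18+31+39+32+19+8 = 147
Ivy - Maple - Ridge - Sutton - Oak - Dale - Ivy: 18+31+9+19+22+30 = 129
Ivy - Maple - Ridge - Sutton - Dale - Oak - Ivy: 18+31+9+32+22+8 = 120
Ivy - Maple - Oak - Ridge - Dale - Sutton - Ivy: 18+10+28+39+32+27 = 154
Ivy - Maple - Oak - Ridge - Sutton - Dale - Ivy: 18+10+28+9+32+30 = 127
Ivy - Maple - Oak - Dale - Ridge - Sutton - Ivy: 18+10+22+39+9+27 = 125
Ivy - Maple - Oak - Dale - Sutton - Ridge - Ivy: 18+10+22+32+9+36 = 127
Ivy - Maple - Oak - Sutton - Ridge - Dale - Ivy: 18+10+19+9+39+30 = 125
Ivy - Maple - Oak - Sutton - Dale - Ridge - Ivy: 18+10+19+32+39+36 = 154
Ivy - Maple - Dale - Ridge - Oak - Sutton - Ivy: 18+27+39+28+19+27 = 158
Ivy - Maple - Dale - Ridge - Sutton - Oak - Ivy: 18+27+39+9+19+8 = 120
… (46 more)
The minimum is 120.
One optimal route: Ivy → Maple → Ridge → Sutton → Dale → Oak → Ivy (or its reverse).

Shortest round trip = 120 min.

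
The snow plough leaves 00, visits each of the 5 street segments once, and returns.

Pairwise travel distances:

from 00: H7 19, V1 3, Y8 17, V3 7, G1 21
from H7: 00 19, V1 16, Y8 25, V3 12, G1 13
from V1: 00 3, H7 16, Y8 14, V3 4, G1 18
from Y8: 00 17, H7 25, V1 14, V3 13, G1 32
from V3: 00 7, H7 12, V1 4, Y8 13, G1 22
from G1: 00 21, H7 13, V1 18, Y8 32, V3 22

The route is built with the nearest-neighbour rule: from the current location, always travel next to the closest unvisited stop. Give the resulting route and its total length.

At 00 the remaining stops are V1 3, V3 7, Y8 17, H7 19, G1 21; go to V1.
At V1 the remaining stops are V3 4, Y8 14, H7 16, G1 18; go to V3.
At V3 the remaining stops are H7 12, Y8 13, G1 22; go to H7.
At H7 the remaining stops are G1 13, Y8 25; go to G1.
At G1 the remaining stops are Y8 32; go to Y8.
Return Y8→00: 17.
Total = 3 + 4 + 12 + 13 + 32 + 17 = 81.

81 along 00 → V1 → V3 → H7 → G1 → Y8 → 00.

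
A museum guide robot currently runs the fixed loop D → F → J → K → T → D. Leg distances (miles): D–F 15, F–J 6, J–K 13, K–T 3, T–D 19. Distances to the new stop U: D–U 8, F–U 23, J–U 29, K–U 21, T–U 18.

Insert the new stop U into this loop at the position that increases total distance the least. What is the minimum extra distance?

Insertion cost between consecutive stops i–j is d(i,U) + d(U,j) − d(i,j):
  between D and F: 8 + 23 − 15 = 16
  between F and J: 23 + 29 − 6 = 46
  between J and K: 29 + 21 − 13 = 37
  between K and T: 21 + 18 − 3 = 36
  between T and D: 18 + 8 − 19 = 7
Cheapest insertion is between T and D, adding 7.
New total = 56 + 7 = 63.

+7 miles — insert U between T and D.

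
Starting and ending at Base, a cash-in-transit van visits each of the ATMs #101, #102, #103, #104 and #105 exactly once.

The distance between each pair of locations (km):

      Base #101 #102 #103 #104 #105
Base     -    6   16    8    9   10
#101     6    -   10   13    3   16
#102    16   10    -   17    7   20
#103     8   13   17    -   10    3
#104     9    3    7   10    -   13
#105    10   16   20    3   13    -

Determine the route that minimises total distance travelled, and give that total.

Minimum total distance: 46 km.

With 5 stops there are 5!/2 = 60 distinct round trips (a route and its reverse cost the same).
Base-#101-#102-#103-#104-#105-Base: 6+10+17+10+13+10 = 66
Base-#101-#102-#103-#105-#104-Base: 6+10+17+3+13+9 = 58
Base-#101-#102-#104-#103-#105-Base: 6+10+7+10+3+10 = 46
Base-#101-#102-#104-#105-#103-Base: 6+10+7+13+3+8 = 47
Base-#101-#102-#105-#103-#104-Base: 6+10+20+3+10+9 = 58
Base-#101-#102-#105-#104-#103-Base: 6+10+20+13+10+8 = 67
Base-#101-#103-#102-#104-#105-Base: 6+13+17+7+13+10 = 66
Base-#101-#103-#102-#105-#104-Base: 6+13+17+20+13+9 = 78
Base-#101-#103-#104-#102-#105-Base: 6+13+10+7+20+10 = 66
Base-#101-#103-#104-#105-#102-Base: 6+13+10+13+20+16 = 78
Base-#101-#103-#105-#102-#104-Base: 6+13+3+20+7+9 = 58
Base-#101-#103-#105-#104-#102-Base: 6+13+3+13+7+16 = 58
Base-#101-#104-#102-#103-#105-Base: 6+3+7+17+3+10 = 46
Base-#101-#104-#102-#105-#103-Base: 6+3+7+20+3+8 = 47
… (46 more)
The minimum is 46.
One optimal route: Base → #101 → #102 → #104 → #103 → #105 → Base (or its reverse).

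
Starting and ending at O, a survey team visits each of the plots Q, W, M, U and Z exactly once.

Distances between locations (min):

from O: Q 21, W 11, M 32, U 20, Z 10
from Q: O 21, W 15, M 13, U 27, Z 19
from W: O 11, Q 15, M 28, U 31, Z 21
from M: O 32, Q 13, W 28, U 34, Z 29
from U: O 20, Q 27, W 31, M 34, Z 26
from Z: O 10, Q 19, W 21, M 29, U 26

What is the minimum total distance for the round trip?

O-Q-W-M-U-Z-O: 21+15+28+34+26+10 = 134
O-Q-W-M-Z-U-O: 21+15+28+29+26+20 = 139
O-Q-W-U-M-Z-O: 21+15+31+34+29+10 = 140
O-Q-W-U-Z-M-O: 21+15+31+26+29+32 = 154
O-Q-W-Z-M-U-O: 21+15+21+29+34+20 = 140
O-Q-W-Z-U-M-O: 21+15+21+26+34+32 = 149
O-Q-M-W-U-Z-O: 21+13+28+31+26+10 = 129
O-Q-M-W-Z-U-O: 21+13+28+21+26+20 = 129
O-Q-M-U-W-Z-O: 21+13+34+31+21+10 = 130
O-Q-M-U-Z-W-O: 21+13+34+26+21+11 = 126
O-Q-M-Z-W-U-O: 21+13+29+21+31+20 = 135
O-Q-M-Z-U-W-O: 21+13+29+26+31+11 = 131
O-Q-U-W-M-Z-O: 21+27+31+28+29+10 = 146
O-Q-U-W-Z-M-O: 21+27+31+21+29+32 = 161
… (46 more)
O-W-Q-M-U-Z-O: 11+15+13+34+26+10 = 109  ← best
The minimum is 109.
One optimal route: O → W → Q → M → U → Z → O (or its reverse).

109 min — the shortest possible round trip.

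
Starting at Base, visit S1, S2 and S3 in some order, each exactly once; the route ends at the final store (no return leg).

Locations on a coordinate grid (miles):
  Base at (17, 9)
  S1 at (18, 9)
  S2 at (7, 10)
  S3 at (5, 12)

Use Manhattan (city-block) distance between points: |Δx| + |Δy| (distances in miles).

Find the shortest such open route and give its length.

17 miles — the minimum one-way total.

There are 3! = 6 possible orderings.
Base→S1→S2→S3: 1+12+4 = 17
Base→S1→S3→S2: 1+16+4 = 21
Base→S2→S1→S3: 11+12+16 = 39
Base→S2→S3→S1: 11+4+16 = 31
Base→S3→S1→S2: 15+16+12 = 43
Base→S3→S2→S1: 15+4+12 = 31
The minimum is 17.
One shortest path: Base → S1 → S2 → S3.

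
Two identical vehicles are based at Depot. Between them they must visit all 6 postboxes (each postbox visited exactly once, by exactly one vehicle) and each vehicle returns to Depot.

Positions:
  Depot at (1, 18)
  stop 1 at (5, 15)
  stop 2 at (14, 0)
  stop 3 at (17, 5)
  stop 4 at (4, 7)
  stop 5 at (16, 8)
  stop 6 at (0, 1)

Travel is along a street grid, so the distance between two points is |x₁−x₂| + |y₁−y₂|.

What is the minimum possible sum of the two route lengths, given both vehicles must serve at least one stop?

86 — the smallest possible combined total.

Try each way of splitting the stops between the two vehicles (each non-empty) and, for each split, find the best tour for each vehicle:
  {stop 1} + {stop 2, stop 3, stop 4, stop 5, stop 6}: 14 + 72 = 86
  {stop 2} + {stop 1, stop 3, stop 4, stop 5, stop 6}: 62 + 72 = 134
  {stop 1, stop 2} + {stop 3, stop 4, stop 5, stop 6}: 62 + 70 = 132
  {stop 3} + {stop 1, stop 2, stop 4, stop 5, stop 6}: 58 + 72 = 130
  {stop 1, stop 3} + {stop 2, stop 4, stop 5, stop 6}: 58 + 70 = 128
  {stop 2, stop 3} + {stop 1, stop 4, stop 5, stop 6}: 68 + 66 = 134
  … (31 splits in total)
Best: vehicle 1 Depot → stop 1 → Depot = 14; vehicle 2 Depot → stop 4 → stop 5 → stop 3 → stop 2 → stop 6 → Depot = 72; combined 86.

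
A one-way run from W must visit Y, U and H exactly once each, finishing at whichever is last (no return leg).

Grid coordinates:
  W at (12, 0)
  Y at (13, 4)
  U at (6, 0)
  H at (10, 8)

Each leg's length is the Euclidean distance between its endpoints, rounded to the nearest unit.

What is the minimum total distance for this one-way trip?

There are 3! = 6 possible orderings.
W - Y - U - H: 4+8+9 = 21
W - Y - H - U: 4+5+9 = 18
W - U - Y - H: 6+8+5 = 19
W - U - H - Y: 6+9+5 = 20
W - H - Y - U: 8+5+8 = 21
W - H - U - Y: 8+9+8 = 25
The minimum is 18.
One shortest path: W → Y → H → U.

Shortest open route: 18.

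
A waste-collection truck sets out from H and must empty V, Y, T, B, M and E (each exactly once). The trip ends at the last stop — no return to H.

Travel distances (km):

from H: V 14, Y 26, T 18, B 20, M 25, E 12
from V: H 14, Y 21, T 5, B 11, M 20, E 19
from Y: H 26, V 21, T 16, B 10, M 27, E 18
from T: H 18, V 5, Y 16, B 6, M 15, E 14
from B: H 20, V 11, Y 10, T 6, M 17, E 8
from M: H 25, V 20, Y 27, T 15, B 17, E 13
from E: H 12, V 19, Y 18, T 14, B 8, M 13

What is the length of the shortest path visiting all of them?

There are 6! = 720 possible orderings.
H - V - Y - T - B - M - E: 14+21+16+6+17+13 = 87
H - V - Y - T - B - E - M: 14+21+16+6+8+13 = 78
H - V - Y - T - M - B - E: 14+21+16+15+17+8 = 91
H - V - Y - T - M - E - B: 14+21+16+15+13+8 = 87
H - V - Y - T - E - B - M: 14+21+16+14+8+17 = 90
H - V - Y - T - E - M - B: 14+21+16+14+13+17 = 95
H - V - Y - B - T - M - E: 14+21+10+6+15+13 = 79
H - V - Y - B - T - E - M: 14+21+10+6+14+13 = 78
… (712 more)
H - V - T - M - E - B - Y: 14+5+15+13+8+10 = 65  ← best
The minimum is 65.
One shortest path: H → V → T → M → E → B → Y.

65 km — the minimum one-way total.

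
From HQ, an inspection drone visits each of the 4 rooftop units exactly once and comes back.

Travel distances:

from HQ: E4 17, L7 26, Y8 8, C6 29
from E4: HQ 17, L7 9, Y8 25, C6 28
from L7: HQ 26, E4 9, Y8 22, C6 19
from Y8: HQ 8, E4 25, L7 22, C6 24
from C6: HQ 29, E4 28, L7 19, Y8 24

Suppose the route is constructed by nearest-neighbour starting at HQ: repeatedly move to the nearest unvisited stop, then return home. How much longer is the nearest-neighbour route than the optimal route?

From HQ: Y8=8, E4=17, L7=26, C6=29 → choose Y8 (8).
From Y8: L7=22, C6=24, E4=25 → choose L7 (22).
From L7: E4=9, C6=19 → choose E4 (9).
From E4: C6=28 → choose C6 (28).
NN route HQ → Y8 → L7 → E4 → C6 → HQ costs 96.
Optimal: HQ → E4 → L7 → C6 → Y8 → HQ costs 77 (by enumerating all 12 distinct tours).
Excess = 96 − 77 = 19.

19 longer than the optimal tour.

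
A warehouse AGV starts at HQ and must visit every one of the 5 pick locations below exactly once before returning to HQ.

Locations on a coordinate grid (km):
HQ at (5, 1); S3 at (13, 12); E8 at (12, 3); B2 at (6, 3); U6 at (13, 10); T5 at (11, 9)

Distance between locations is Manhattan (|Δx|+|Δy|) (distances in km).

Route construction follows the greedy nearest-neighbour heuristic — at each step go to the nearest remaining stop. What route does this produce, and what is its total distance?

40 km along HQ → B2 → E8 → T5 → U6 → S3 → HQ.

From HQ: distances to unvisited — B2=3, E8=9, T5=14, U6=17, S3=19. Nearest is B2 (3).
From B2: distances to unvisited — E8=6, T5=11, U6=14, S3=16. Nearest is E8 (6).
From E8: distances to unvisited — T5=7, U6=8, S3=10. Nearest is T5 (7).
From T5: distances to unvisited — U6=3, S3=5. Nearest is U6 (3).
From U6: distances to unvisited — S3=2. Nearest is S3 (2).
Return S3→HQ: 19.
Total = 3 + 6 + 7 + 3 + 2 + 19 = 40.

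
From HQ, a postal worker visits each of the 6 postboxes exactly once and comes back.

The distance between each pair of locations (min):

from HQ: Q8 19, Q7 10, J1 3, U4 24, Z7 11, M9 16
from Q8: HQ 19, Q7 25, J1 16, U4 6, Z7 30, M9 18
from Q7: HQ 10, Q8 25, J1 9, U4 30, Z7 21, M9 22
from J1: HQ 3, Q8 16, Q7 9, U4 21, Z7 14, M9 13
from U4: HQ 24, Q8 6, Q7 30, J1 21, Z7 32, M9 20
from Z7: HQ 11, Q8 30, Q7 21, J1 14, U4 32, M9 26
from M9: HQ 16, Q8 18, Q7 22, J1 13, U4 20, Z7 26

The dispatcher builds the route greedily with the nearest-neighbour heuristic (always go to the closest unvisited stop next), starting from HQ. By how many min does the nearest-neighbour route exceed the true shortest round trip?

HQ: J1=3, Q7=10, Z7=11, M9=16, Q8=19, U4=24 ⇒ J1
J1: Q7=9, M9=13, Z7=14, Q8=16, U4=21 ⇒ Q7
Q7: Z7=21, M9=22, Q8=25, U4=30 ⇒ Z7
Z7: M9=26, Q8=30, U4=32 ⇒ M9
M9: Q8=18, U4=20 ⇒ Q8
Q8: U4=6 ⇒ U4
NN route HQ → J1 → Q7 → Z7 → M9 → Q8 → U4 → HQ costs 107.
Optimal: HQ → Q7 → J1 → Q8 → U4 → M9 → Z7 → HQ costs 98 (by enumerating all 360 distinct tours).
Excess = 107 − 98 = 9.

Excess over optimum: 9 min.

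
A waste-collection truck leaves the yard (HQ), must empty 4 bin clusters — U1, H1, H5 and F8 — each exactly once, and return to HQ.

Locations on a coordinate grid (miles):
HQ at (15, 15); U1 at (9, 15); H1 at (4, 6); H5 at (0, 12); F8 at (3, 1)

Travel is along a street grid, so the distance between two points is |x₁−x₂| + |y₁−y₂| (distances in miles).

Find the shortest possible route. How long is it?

HQ-U1-H1-H5-F8-HQ: 6+14+10+14+26 = 70
HQ-U1-H1-F8-H5-HQ: 6+14+6+14+18 = 58
HQ-U1-H5-H1-F8-HQ: 6+12+10+6+26 = 60
HQ-U1-H5-F8-H1-HQ: 6+12+14+6+20 = 58
HQ-U1-F8-H1-H5-HQ: 6+20+6+10+18 = 60
HQ-U1-F8-H5-H1-HQ: 6+20+14+10+20 = 70
HQ-H1-U1-H5-F8-HQ: 20+14+12+14+26 = 86
HQ-H1-U1-F8-H5-HQ: 20+14+20+14+18 = 86
HQ-H1-H5-U1-F8-HQ: 20+10+12+20+26 = 88
HQ-H1-F8-U1-H5-HQ: 20+6+20+12+18 = 76
HQ-H5-U1-H1-F8-HQ: 18+12+14+6+26 = 76
HQ-H5-H1-U1-F8-HQ: 18+10+14+20+26 = 88
The minimum is 58.
One optimal route: HQ → U1 → H1 → F8 → H5 → HQ (or its reverse).

Shortest round trip = 58 miles.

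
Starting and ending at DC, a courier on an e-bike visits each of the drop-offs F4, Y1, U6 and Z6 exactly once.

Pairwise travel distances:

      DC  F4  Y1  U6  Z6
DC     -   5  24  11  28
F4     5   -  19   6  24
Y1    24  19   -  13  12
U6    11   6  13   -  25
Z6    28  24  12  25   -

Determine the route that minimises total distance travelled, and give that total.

There are 12 distinct closed tours to check (reversals are equivalent).
DC → F4 → Y1 → U6 → Z6 → DC: 5+19+13+25+28 = 90
DC → F4 → Y1 → Z6 → U6 → DC: 5+19+12+25+11 = 72
DC → F4 → U6 → Y1 → Z6 → DC: 5+6+13+12+28 = 64
DC → F4 → U6 → Z6 → Y1 → DC: 5+6+25+12+24 = 72
DC → F4 → Z6 → Y1 → U6 → DC: 5+24+12+13+11 = 65
DC → F4 → Z6 → U6 → Y1 → DC: 5+24+25+13+24 = 91
DC → Y1 → F4 → U6 → Z6 → DC: 24+19+6+25+28 = 102
DC → Y1 → F4 → Z6 → U6 → DC: 24+19+24+25+11 = 103
DC → Y1 → U6 → F4 → Z6 → DC: 24+13+6+24+28 = 95
DC → Y1 → Z6 → F4 → U6 → DC: 24+12+24+6+11 = 77
DC → U6 → F4 → Y1 → Z6 → DC: 11+6+19+12+28 = 76
DC → U6 → Y1 → F4 → Z6 → DC: 11+13+19+24+28 = 95
The minimum is 64.
One optimal route: DC → F4 → U6 → Y1 → Z6 → DC (or its reverse).

64 — the shortest possible round trip.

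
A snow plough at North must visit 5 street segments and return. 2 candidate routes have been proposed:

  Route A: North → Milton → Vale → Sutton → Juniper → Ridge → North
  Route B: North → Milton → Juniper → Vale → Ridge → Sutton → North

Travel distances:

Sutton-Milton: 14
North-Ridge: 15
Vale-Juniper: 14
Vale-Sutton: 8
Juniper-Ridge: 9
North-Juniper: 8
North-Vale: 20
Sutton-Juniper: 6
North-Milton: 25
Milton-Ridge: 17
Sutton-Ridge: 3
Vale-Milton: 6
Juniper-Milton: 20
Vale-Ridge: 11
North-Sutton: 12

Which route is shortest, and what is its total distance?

Route A: 25 + 6 + 8 + 6 + 9 + 15 = 69
Route B: 25 + 20 + 14 + 11 + 3 + 12 = 85

69 — Route A is the shortest.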